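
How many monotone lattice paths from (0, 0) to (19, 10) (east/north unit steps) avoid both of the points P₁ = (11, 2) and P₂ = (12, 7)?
Number of paths = 13035750

Inclusion–exclusion. Total paths: C(29, 19) = 20030010. Through P₁: C(13, 11)·C(16, 8) = 1003860. Through P₂: C(19, 12)·C(10, 7) = 6046560. Since P₁ is strictly southwest of P₂, a monotone path through both must visit P₁ then P₂; paths through both = C(13, 11)·C(6, 1)·C(10, 7) = 56160. Avoid both = 20030010 − 1003860 − 6046560 + 56160 = 13035750.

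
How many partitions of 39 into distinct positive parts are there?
q(39) = 982

A partition into distinct parts is a strictly decreasing sequence summing to n. The recurrence d(n, m) = d(n, m−1) + d(n−m, m−1) (use part m at most once) with q(n) = d(n, n) gives q(39) = 982. (Euler's theorem: # distinct-part partitions = # odd-part partitions.)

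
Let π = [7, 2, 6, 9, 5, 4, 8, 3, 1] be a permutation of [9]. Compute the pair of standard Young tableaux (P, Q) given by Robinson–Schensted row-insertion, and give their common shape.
P = [1, 3, 8] / [2, 9] / [4] / [5] / [6] / [7];  Q = [1, 3, 4] / [2, 7] / [5] / [6] / [8] / [9];  common shape = (3, 2, 1, 1, 1, 1)

Row-insert the values π_1, π_2, … into P one at a time, bumping the leftmost entry strictly greater than the inserted value down to the next row. The recording tableau Q records, in position (i, j), the step at which that cell was added to P.
  Insert 7 (step 1): P = [7];  Q = [1]
  Insert 2 (step 2): P = [2] / [7];  Q = [1] / [2]
  Insert 6 (step 3): P = [2, 6] / [7];  Q = [1, 3] / [2]
  Insert 9 (step 4): P = [2, 6, 9] / [7];  Q = [1, 3, 4] / [2]
  Insert 5 (step 5): P = [2, 5, 9] / [6] / [7];  Q = [1, 3, 4] / [2] / [5]
  Insert 4 (step 6): P = [2, 4, 9] / [5] / [6] / [7];  Q = [1, 3, 4] / [2] / [5] / [6]
  Insert 8 (step 7): P = [2, 4, 8] / [5, 9] / [6] / [7];  Q = [1, 3, 4] / [2, 7] / [5] / [6]
  Insert 3 (step 8): P = [2, 3, 8] / [4, 9] / [5] / [6] / [7];  Q = [1, 3, 4] / [2, 7] / [5] / [6] / [8]
  Insert 1 (step 9): P = [1, 3, 8] / [2, 9] / [4] / [5] / [6] / [7];  Q = [1, 3, 4] / [2, 7] / [5] / [6] / [8] / [9]
Final shape: (3, 2, 1, 1, 1, 1).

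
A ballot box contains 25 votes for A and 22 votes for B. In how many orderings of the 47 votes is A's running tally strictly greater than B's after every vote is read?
Strict-lead orderings = 946844533674

Total orderings of the 47 votes with 25 for A: C(47, 25) = 14833897694226. By the Bertrand ballot formula (Cycle Lemma / reflection principle), the number of orderings in which A is strictly ahead of B throughout is (p − q)/(p + q) · C(p + q, p) = (25 − 22)/(25 + 22) · 14833897694226 = 946844533674.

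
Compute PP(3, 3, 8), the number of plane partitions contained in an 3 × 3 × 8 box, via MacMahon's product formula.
PP(3, 3, 8) = 259545

Evaluate the triple product over i = 1..3, j = 1..3, k = 1..8. The factors are (2/1) · (3/2) · (4/3) · (5/4) · (6/5) · (7/6) · (8/7) · (9/8) · … (72 factors total). The numerators and denominators telescope so the product is an integer; carrying out the multiplication exactly gives PP(3, 3, 8) = 259545.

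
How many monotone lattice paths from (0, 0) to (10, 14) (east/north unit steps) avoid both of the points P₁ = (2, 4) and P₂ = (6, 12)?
Number of paths = 1137801

Inclusion–exclusion. Total paths: C(24, 10) = 1961256. Through P₁: C(6, 2)·C(18, 8) = 656370. Through P₂: C(18, 6)·C(6, 4) = 278460. Since P₁ is strictly southwest of P₂, a monotone path through both must visit P₁ then P₂; paths through both = C(6, 2)·C(12, 4)·C(6, 4) = 111375. Avoid both = 1961256 − 656370 − 278460 + 111375 = 1137801.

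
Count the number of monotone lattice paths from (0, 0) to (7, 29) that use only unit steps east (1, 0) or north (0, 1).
Number of paths = 8347680

A monotone lattice path from (0, 0) to (7, 29) consists of 7 east steps and 29 north steps in some order, so it is determined by which 7 of the 36 steps are east. The count is C(36, 7) = 8347680.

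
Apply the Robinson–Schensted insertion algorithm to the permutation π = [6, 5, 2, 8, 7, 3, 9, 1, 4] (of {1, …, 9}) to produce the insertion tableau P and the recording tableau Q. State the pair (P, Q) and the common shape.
P = [1, 3, 4] / [2, 7, 9] / [5, 8] / [6];  Q = [1, 4, 7] / [2, 5, 9] / [3, 6] / [8];  common shape = (3, 3, 2, 1)

Row-insert the values π_1, π_2, … into P one at a time, bumping the leftmost entry strictly greater than the inserted value down to the next row. The recording tableau Q records, in position (i, j), the step at which that cell was added to P.
  Insert 6 (step 1): P = [6];  Q = [1]
  Insert 5 (step 2): P = [5] / [6];  Q = [1] / [2]
  Insert 2 (step 3): P = [2] / [5] / [6];  Q = [1] / [2] / [3]
  Insert 8 (step 4): P = [2, 8] / [5] / [6];  Q = [1, 4] / [2] / [3]
  Insert 7 (step 5): P = [2, 7] / [5, 8] / [6];  Q = [1, 4] / [2, 5] / [3]
  Insert 3 (step 6): P = [2, 3] / [5, 7] / [6, 8];  Q = [1, 4] / [2, 5] / [3, 6]
  Insert 9 (step 7): P = [2, 3, 9] / [5, 7] / [6, 8];  Q = [1, 4, 7] / [2, 5] / [3, 6]
  Insert 1 (step 8): P = [1, 3, 9] / [2, 7] / [5, 8] / [6];  Q = [1, 4, 7] / [2, 5] / [3, 6] / [8]
  Insert 4 (step 9): P = [1, 3, 4] / [2, 7, 9] / [5, 8] / [6];  Q = [1, 4, 7] / [2, 5, 9] / [3, 6] / [8]
Final shape: (3, 3, 2, 1).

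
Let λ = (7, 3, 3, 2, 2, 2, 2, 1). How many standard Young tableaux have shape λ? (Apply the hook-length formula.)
# SYT of shape (7, 3, 3, 2, 2, 2, 2, 1) = 762118500

Hook-length formula: f^λ = n! / Π hook(c), product over all cells c of the Young diagram. For λ = (7, 3, 3, 2, 2, 2, 2, 1), n = 22 boxes. Hook lengths by row (left-to-right, top-to-bottom): [14, 12, 7, 4, 3, 2, 1]; [9, 7, 2]; [8, 6, 1]; [6, 4]; [5, 3]; [4, 2]; [3, 1]; [1]. Product of hooks = 1474837217280. So f^λ = 22! / 1474837217280 = 1124000727777607680000 / 1474837217280 = 762118500.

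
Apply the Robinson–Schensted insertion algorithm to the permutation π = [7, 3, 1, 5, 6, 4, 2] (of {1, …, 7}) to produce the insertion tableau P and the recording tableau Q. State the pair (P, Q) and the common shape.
P = [1, 2, 6] / [3, 4] / [5] / [7];  Q = [1, 4, 5] / [2, 6] / [3] / [7];  common shape = (3, 2, 1, 1)

Row-insert the values π_1, π_2, … into P one at a time, bumping the leftmost entry strictly greater than the inserted value down to the next row. The recording tableau Q records, in position (i, j), the step at which that cell was added to P.
  Insert 7 (step 1): P = [7];  Q = [1]
  Insert 3 (step 2): P = [3] / [7];  Q = [1] / [2]
  Insert 1 (step 3): P = [1] / [3] / [7];  Q = [1] / [2] / [3]
  Insert 5 (step 4): P = [1, 5] / [3] / [7];  Q = [1, 4] / [2] / [3]
  Insert 6 (step 5): P = [1, 5, 6] / [3] / [7];  Q = [1, 4, 5] / [2] / [3]
  Insert 4 (step 6): P = [1, 4, 6] / [3, 5] / [7];  Q = [1, 4, 5] / [2, 6] / [3]
  Insert 2 (step 7): P = [1, 2, 6] / [3, 4] / [5] / [7];  Q = [1, 4, 5] / [2, 6] / [3] / [7]
Final shape: (3, 2, 1, 1).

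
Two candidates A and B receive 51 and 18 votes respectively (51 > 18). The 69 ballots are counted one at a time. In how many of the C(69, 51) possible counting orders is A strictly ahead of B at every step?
Strict-lead orderings = 8241111232613688

Total orderings of the 69 votes with 51 for A: C(69, 51) = 17231414395464984. By the Bertrand ballot formula (Cycle Lemma / reflection principle), the number of orderings in which A is strictly ahead of B throughout is (p − q)/(p + q) · C(p + q, p) = (51 − 18)/(51 + 18) · 17231414395464984 = 8241111232613688.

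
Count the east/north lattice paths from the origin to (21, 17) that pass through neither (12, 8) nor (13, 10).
Number of paths = 17726268120

Inclusion–exclusion. Total paths: C(38, 21) = 28781143380. Through P₁: C(20, 12)·C(18, 9) = 6124661400. Through P₂: C(23, 13)·C(15, 8) = 7362064710. Since P₁ is strictly southwest of P₂, a monotone path through both must visit P₁ then P₂; paths through both = C(20, 12)·C(3, 1)·C(15, 8) = 2431850850. Avoid both = 28781143380 − 6124661400 − 7362064710 + 2431850850 = 17726268120.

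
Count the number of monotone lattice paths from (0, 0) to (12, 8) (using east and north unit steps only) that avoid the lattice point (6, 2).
Number of paths = 100098

Total paths from (0, 0) to (12, 8): C(20, 12) = 125970. Paths through (6, 2): (paths (0, 0) → (6, 2)) × (paths (6, 2) → (12, 8)) = C(8, 6) · C(12, 6) = 28 · 924 = 25872. Avoidance count = 125970 − 25872 = 100098.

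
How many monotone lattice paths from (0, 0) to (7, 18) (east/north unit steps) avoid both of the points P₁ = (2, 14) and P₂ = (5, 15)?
Number of paths = 315340

Inclusion–exclusion. Total paths: C(25, 7) = 480700. Through P₁: C(16, 2)·C(9, 5) = 15120. Through P₂: C(20, 5)·C(5, 2) = 155040. Since P₁ is strictly southwest of P₂, a monotone path through both must visit P₁ then P₂; paths through both = C(16, 2)·C(4, 3)·C(5, 2) = 4800. Avoid both = 480700 − 15120 − 155040 + 4800 = 315340.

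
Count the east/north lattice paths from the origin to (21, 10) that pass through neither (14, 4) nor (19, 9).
Number of paths = 20693865

Inclusion–exclusion. Total paths: C(31, 21) = 44352165. Through P₁: C(18, 14)·C(13, 7) = 5250960. Through P₂: C(28, 19)·C(3, 2) = 20720700. Since P₁ is strictly southwest of P₂, a monotone path through both must visit P₁ then P₂; paths through both = C(18, 14)·C(10, 5)·C(3, 2) = 2313360. Avoid both = 44352165 − 5250960 − 20720700 + 2313360 = 20693865.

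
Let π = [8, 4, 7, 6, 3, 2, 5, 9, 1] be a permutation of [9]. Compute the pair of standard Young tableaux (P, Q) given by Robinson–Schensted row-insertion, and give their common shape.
P = [1, 5, 9] / [2, 6] / [3] / [4] / [7] / [8];  Q = [1, 3, 8] / [2, 7] / [4] / [5] / [6] / [9];  common shape = (3, 2, 1, 1, 1, 1)

Row-insert the values π_1, π_2, … into P one at a time, bumping the leftmost entry strictly greater than the inserted value down to the next row. The recording tableau Q records, in position (i, j), the step at which that cell was added to P.
  Insert 8 (step 1): P = [8];  Q = [1]
  Insert 4 (step 2): P = [4] / [8];  Q = [1] / [2]
  Insert 7 (step 3): P = [4, 7] / [8];  Q = [1, 3] / [2]
  Insert 6 (step 4): P = [4, 6] / [7] / [8];  Q = [1, 3] / [2] / [4]
  Insert 3 (step 5): P = [3, 6] / [4] / [7] / [8];  Q = [1, 3] / [2] / [4] / [5]
  Insert 2 (step 6): P = [2, 6] / [3] / [4] / [7] / [8];  Q = [1, 3] / [2] / [4] / [5] / [6]
  Insert 5 (step 7): P = [2, 5] / [3, 6] / [4] / [7] / [8];  Q = [1, 3] / [2, 7] / [4] / [5] / [6]
  Insert 9 (step 8): P = [2, 5, 9] / [3, 6] / [4] / [7] / [8];  Q = [1, 3, 8] / [2, 7] / [4] / [5] / [6]
  Insert 1 (step 9): P = [1, 5, 9] / [2, 6] / [3] / [4] / [7] / [8];  Q = [1, 3, 8] / [2, 7] / [4] / [5] / [6] / [9]
Final shape: (3, 2, 1, 1, 1, 1).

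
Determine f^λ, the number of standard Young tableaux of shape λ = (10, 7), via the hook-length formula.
# SYT of shape (10, 7) = 7072

Hook-length formula: f^λ = n! / Π hook(c), product over all cells c of the Young diagram. For λ = (10, 7), n = 17 boxes. Hook lengths by row (left-to-right, top-to-bottom): [11, 10, 9, 8, 7, 6, 5, 3, 2, 1]; [7, 6, 5, 4, 3, 2, 1]. Product of hooks = 50295168000. So f^λ = 17! / 50295168000 = 355687428096000 / 50295168000 = 7072.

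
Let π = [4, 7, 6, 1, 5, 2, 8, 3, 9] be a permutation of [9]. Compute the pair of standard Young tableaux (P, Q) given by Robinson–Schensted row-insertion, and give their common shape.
P = [1, 2, 3, 9] / [4, 5, 8] / [6] / [7];  Q = [1, 2, 7, 9] / [3, 5, 8] / [4] / [6];  common shape = (4, 3, 1, 1)

Row-insert the values π_1, π_2, … into P one at a time, bumping the leftmost entry strictly greater than the inserted value down to the next row. The recording tableau Q records, in position (i, j), the step at which that cell was added to P.
  Insert 4 (step 1): P = [4];  Q = [1]
  Insert 7 (step 2): P = [4, 7];  Q = [1, 2]
  Insert 6 (step 3): P = [4, 6] / [7];  Q = [1, 2] / [3]
  Insert 1 (step 4): P = [1, 6] / [4] / [7];  Q = [1, 2] / [3] / [4]
  Insert 5 (step 5): P = [1, 5] / [4, 6] / [7];  Q = [1, 2] / [3, 5] / [4]
  Insert 2 (step 6): P = [1, 2] / [4, 5] / [6] / [7];  Q = [1, 2] / [3, 5] / [4] / [6]
  Insert 8 (step 7): P = [1, 2, 8] / [4, 5] / [6] / [7];  Q = [1, 2, 7] / [3, 5] / [4] / [6]
  Insert 3 (step 8): P = [1, 2, 3] / [4, 5, 8] / [6] / [7];  Q = [1, 2, 7] / [3, 5, 8] / [4] / [6]
  Insert 9 (step 9): P = [1, 2, 3, 9] / [4, 5, 8] / [6] / [7];  Q = [1, 2, 7, 9] / [3, 5, 8] / [4] / [6]
Final shape: (4, 3, 1, 1).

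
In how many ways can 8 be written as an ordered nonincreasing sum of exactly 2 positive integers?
p(8, 2 parts) = 4

Partitions of n into exactly k parts ↔ partitions of n − k into at most k parts (subtract 1 from each part). For n = 8, k = 2, the partitions are: 7+1, 6+2, 5+3, 4+4. Count = 4.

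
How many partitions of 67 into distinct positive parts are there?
q(67) = 22250

A partition into distinct parts is a strictly decreasing sequence summing to n. The recurrence d(n, m) = d(n, m−1) + d(n−m, m−1) (use part m at most once) with q(n) = d(n, n) gives q(67) = 22250. (Euler's theorem: # distinct-part partitions = # odd-part partitions.)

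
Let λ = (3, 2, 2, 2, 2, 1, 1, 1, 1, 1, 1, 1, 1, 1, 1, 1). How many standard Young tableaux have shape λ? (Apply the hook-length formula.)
# SYT of shape (3, 2, 2, 2, 2, 1, 1, 1, 1, 1, 1, 1, 1, 1, 1, 1) = 248710

Hook-length formula: f^λ = n! / Π hook(c), product over all cells c of the Young diagram. For λ = (3, 2, 2, 2, 2, 1, 1, 1, 1, 1, 1, 1, 1, 1, 1, 1), n = 22 boxes. Hook lengths by row (left-to-right, top-to-bottom): [18, 6, 1]; [16, 4]; [15, 3]; [14, 2]; [13, 1]; [11]; [10]; [9]; [8]; [7]; [6]; [5]; [4]; [3]; [2]; [1]. Product of hooks = 4519322615808000. So f^λ = 22! / 4519322615808000 = 1124000727777607680000 / 4519322615808000 = 248710.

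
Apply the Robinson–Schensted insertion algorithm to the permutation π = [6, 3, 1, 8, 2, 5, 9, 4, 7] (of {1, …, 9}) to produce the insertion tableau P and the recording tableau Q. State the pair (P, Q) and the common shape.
P = [1, 2, 4, 7] / [3, 5, 9] / [6, 8];  Q = [1, 4, 6, 7] / [2, 5, 9] / [3, 8];  common shape = (4, 3, 2)

Row-insert the values π_1, π_2, … into P one at a time, bumping the leftmost entry strictly greater than the inserted value down to the next row. The recording tableau Q records, in position (i, j), the step at which that cell was added to P.
  Insert 6 (step 1): P = [6];  Q = [1]
  Insert 3 (step 2): P = [3] / [6];  Q = [1] / [2]
  Insert 1 (step 3): P = [1] / [3] / [6];  Q = [1] / [2] / [3]
  Insert 8 (step 4): P = [1, 8] / [3] / [6];  Q = [1, 4] / [2] / [3]
  Insert 2 (step 5): P = [1, 2] / [3, 8] / [6];  Q = [1, 4] / [2, 5] / [3]
  Insert 5 (step 6): P = [1, 2, 5] / [3, 8] / [6];  Q = [1, 4, 6] / [2, 5] / [3]
  Insert 9 (step 7): P = [1, 2, 5, 9] / [3, 8] / [6];  Q = [1, 4, 6, 7] / [2, 5] / [3]
  Insert 4 (step 8): P = [1, 2, 4, 9] / [3, 5] / [6, 8];  Q = [1, 4, 6, 7] / [2, 5] / [3, 8]
  Insert 7 (step 9): P = [1, 2, 4, 7] / [3, 5, 9] / [6, 8];  Q = [1, 4, 6, 7] / [2, 5, 9] / [3, 8]
Final shape: (4, 3, 2).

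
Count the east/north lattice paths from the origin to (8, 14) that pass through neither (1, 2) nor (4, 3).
Number of paths = 137211

Inclusion–exclusion. Total paths: C(22, 8) = 319770. Through P₁: C(3, 1)·C(19, 7) = 151164. Through P₂: C(7, 4)·C(15, 4) = 47775. Since P₁ is strictly southwest of P₂, a monotone path through both must visit P₁ then P₂; paths through both = C(3, 1)·C(4, 3)·C(15, 4) = 16380. Avoid both = 319770 − 151164 − 47775 + 16380 = 137211.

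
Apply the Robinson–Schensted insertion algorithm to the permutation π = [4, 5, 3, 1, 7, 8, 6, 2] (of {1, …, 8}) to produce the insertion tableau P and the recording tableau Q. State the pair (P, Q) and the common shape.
P = [1, 2, 6, 8] / [3, 5] / [4, 7];  Q = [1, 2, 5, 6] / [3, 7] / [4, 8];  common shape = (4, 2, 2)

Row-insert the values π_1, π_2, … into P one at a time, bumping the leftmost entry strictly greater than the inserted value down to the next row. The recording tableau Q records, in position (i, j), the step at which that cell was added to P.
  Insert 4 (step 1): P = [4];  Q = [1]
  Insert 5 (step 2): P = [4, 5];  Q = [1, 2]
  Insert 3 (step 3): P = [3, 5] / [4];  Q = [1, 2] / [3]
  Insert 1 (step 4): P = [1, 5] / [3] / [4];  Q = [1, 2] / [3] / [4]
  Insert 7 (step 5): P = [1, 5, 7] / [3] / [4];  Q = [1, 2, 5] / [3] / [4]
  Insert 8 (step 6): P = [1, 5, 7, 8] / [3] / [4];  Q = [1, 2, 5, 6] / [3] / [4]
  Insert 6 (step 7): P = [1, 5, 6, 8] / [3, 7] / [4];  Q = [1, 2, 5, 6] / [3, 7] / [4]
  Insert 2 (step 8): P = [1, 2, 6, 8] / [3, 5] / [4, 7];  Q = [1, 2, 5, 6] / [3, 7] / [4, 8]
Final shape: (4, 2, 2).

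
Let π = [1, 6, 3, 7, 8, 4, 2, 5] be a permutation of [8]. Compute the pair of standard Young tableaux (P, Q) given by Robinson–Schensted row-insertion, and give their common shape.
P = [1, 2, 4, 5] / [3, 7, 8] / [6];  Q = [1, 2, 4, 5] / [3, 6, 8] / [7];  common shape = (4, 3, 1)

Row-insert the values π_1, π_2, … into P one at a time, bumping the leftmost entry strictly greater than the inserted value down to the next row. The recording tableau Q records, in position (i, j), the step at which that cell was added to P.
  Insert 1 (step 1): P = [1];  Q = [1]
  Insert 6 (step 2): P = [1, 6];  Q = [1, 2]
  Insert 3 (step 3): P = [1, 3] / [6];  Q = [1, 2] / [3]
  Insert 7 (step 4): P = [1, 3, 7] / [6];  Q = [1, 2, 4] / [3]
  Insert 8 (step 5): P = [1, 3, 7, 8] / [6];  Q = [1, 2, 4, 5] / [3]
  Insert 4 (step 6): P = [1, 3, 4, 8] / [6, 7];  Q = [1, 2, 4, 5] / [3, 6]
  Insert 2 (step 7): P = [1, 2, 4, 8] / [3, 7] / [6];  Q = [1, 2, 4, 5] / [3, 6] / [7]
  Insert 5 (step 8): P = [1, 2, 4, 5] / [3, 7, 8] / [6];  Q = [1, 2, 4, 5] / [3, 6, 8] / [7]
Final shape: (4, 3, 1).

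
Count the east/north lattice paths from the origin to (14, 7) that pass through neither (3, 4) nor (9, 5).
Number of paths = 66643

Inclusion–exclusion. Total paths: C(21, 14) = 116280. Through P₁: C(7, 3)·C(14, 11) = 12740. Through P₂: C(14, 9)·C(7, 5) = 42042. Since P₁ is strictly southwest of P₂, a monotone path through both must visit P₁ then P₂; paths through both = C(7, 3)·C(7, 6)·C(7, 5) = 5145. Avoid both = 116280 − 12740 − 42042 + 5145 = 66643.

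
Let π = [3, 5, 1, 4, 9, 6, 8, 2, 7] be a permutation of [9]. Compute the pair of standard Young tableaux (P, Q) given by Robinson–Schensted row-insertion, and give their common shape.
P = [1, 2, 6, 7] / [3, 4, 8] / [5, 9];  Q = [1, 2, 5, 7] / [3, 4, 6] / [8, 9];  common shape = (4, 3, 2)

Row-insert the values π_1, π_2, … into P one at a time, bumping the leftmost entry strictly greater than the inserted value down to the next row. The recording tableau Q records, in position (i, j), the step at which that cell was added to P.
  Insert 3 (step 1): P = [3];  Q = [1]
  Insert 5 (step 2): P = [3, 5];  Q = [1, 2]
  Insert 1 (step 3): P = [1, 5] / [3];  Q = [1, 2] / [3]
  Insert 4 (step 4): P = [1, 4] / [3, 5];  Q = [1, 2] / [3, 4]
  Insert 9 (step 5): P = [1, 4, 9] / [3, 5];  Q = [1, 2, 5] / [3, 4]
  Insert 6 (step 6): P = [1, 4, 6] / [3, 5, 9];  Q = [1, 2, 5] / [3, 4, 6]
  Insert 8 (step 7): P = [1, 4, 6, 8] / [3, 5, 9];  Q = [1, 2, 5, 7] / [3, 4, 6]
  Insert 2 (step 8): P = [1, 2, 6, 8] / [3, 4, 9] / [5];  Q = [1, 2, 5, 7] / [3, 4, 6] / [8]
  Insert 7 (step 9): P = [1, 2, 6, 7] / [3, 4, 8] / [5, 9];  Q = [1, 2, 5, 7] / [3, 4, 6] / [8, 9]
Final shape: (4, 3, 2).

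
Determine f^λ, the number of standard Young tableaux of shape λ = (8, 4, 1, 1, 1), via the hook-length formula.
# SYT of shape (8, 4, 1, 1, 1) = 53625

Hook-length formula: f^λ = n! / Π hook(c), product over all cells c of the Young diagram. For λ = (8, 4, 1, 1, 1), n = 15 boxes. Hook lengths by row (left-to-right, top-to-bottom): [12, 8, 7, 6, 4, 3, 2, 1]; [7, 3, 2, 1]; [3]; [2]; [1]. Product of hooks = 24385536. So f^λ = 15! / 24385536 = 1307674368000 / 24385536 = 53625.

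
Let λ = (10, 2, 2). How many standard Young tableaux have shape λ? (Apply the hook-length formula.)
# SYT of shape (10, 2, 2) = 1365

Hook-length formula: f^λ = n! / Π hook(c), product over all cells c of the Young diagram. For λ = (10, 2, 2), n = 14 boxes. Hook lengths by row (left-to-right, top-to-bottom): [12, 11, 8, 7, 6, 5, 4, 3, 2, 1]; [3, 2]; [2, 1]. Product of hooks = 63866880. So f^λ = 14! / 63866880 = 87178291200 / 63866880 = 1365.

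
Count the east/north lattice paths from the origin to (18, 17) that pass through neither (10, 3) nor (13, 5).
Number of paths = 4410792326

Inclusion–exclusion. Total paths: C(35, 18) = 4537567650. Through P₁: C(13, 10)·C(22, 8) = 91454220. Through P₂: C(18, 13)·C(17, 5) = 53018784. Since P₁ is strictly southwest of P₂, a monotone path through both must visit P₁ then P₂; paths through both = C(13, 10)·C(5, 3)·C(17, 5) = 17697680. Avoid both = 4537567650 − 91454220 − 53018784 + 17697680 = 4410792326.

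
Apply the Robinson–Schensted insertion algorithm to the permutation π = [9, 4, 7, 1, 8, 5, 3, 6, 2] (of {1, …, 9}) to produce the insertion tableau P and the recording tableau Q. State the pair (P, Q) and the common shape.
P = [1, 2, 6] / [3, 5, 8] / [4] / [7] / [9];  Q = [1, 3, 5] / [2, 6, 8] / [4] / [7] / [9];  common shape = (3, 3, 1, 1, 1)

Row-insert the values π_1, π_2, … into P one at a time, bumping the leftmost entry strictly greater than the inserted value down to the next row. The recording tableau Q records, in position (i, j), the step at which that cell was added to P.
  Insert 9 (step 1): P = [9];  Q = [1]
  Insert 4 (step 2): P = [4] / [9];  Q = [1] / [2]
  Insert 7 (step 3): P = [4, 7] / [9];  Q = [1, 3] / [2]
  Insert 1 (step 4): P = [1, 7] / [4] / [9];  Q = [1, 3] / [2] / [4]
  Insert 8 (step 5): P = [1, 7, 8] / [4] / [9];  Q = [1, 3, 5] / [2] / [4]
  Insert 5 (step 6): P = [1, 5, 8] / [4, 7] / [9];  Q = [1, 3, 5] / [2, 6] / [4]
  Insert 3 (step 7): P = [1, 3, 8] / [4, 5] / [7] / [9];  Q = [1, 3, 5] / [2, 6] / [4] / [7]
  Insert 6 (step 8): P = [1, 3, 6] / [4, 5, 8] / [7] / [9];  Q = [1, 3, 5] / [2, 6, 8] / [4] / [7]
  Insert 2 (step 9): P = [1, 2, 6] / [3, 5, 8] / [4] / [7] / [9];  Q = [1, 3, 5] / [2, 6, 8] / [4] / [7] / [9]
Final shape: (3, 3, 1, 1, 1).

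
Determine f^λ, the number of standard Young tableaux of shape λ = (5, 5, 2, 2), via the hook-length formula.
# SYT of shape (5, 5, 2, 2) = 21450

Hook-length formula: f^λ = n! / Π hook(c), product over all cells c of the Young diagram. For λ = (5, 5, 2, 2), n = 14 boxes. Hook lengths by row (left-to-right, top-to-bottom): [8, 7, 4, 3, 2]; [7, 6, 3, 2, 1]; [3, 2]; [2, 1]. Product of hooks = 4064256. So f^λ = 14! / 4064256 = 87178291200 / 4064256 = 21450.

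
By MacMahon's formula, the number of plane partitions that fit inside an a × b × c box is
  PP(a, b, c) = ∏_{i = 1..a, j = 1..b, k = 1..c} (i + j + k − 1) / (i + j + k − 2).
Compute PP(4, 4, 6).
PP(4, 4, 6) = 9343620

Evaluate the triple product over i = 1..4, j = 1..4, k = 1..6. The factors are (2/1) · (3/2) · (4/3) · (5/4) · (6/5) · (7/6) · (3/2) · (4/3) · … (96 factors total). The numerators and denominators telescope so the product is an integer; carrying out the multiplication exactly gives PP(4, 4, 6) = 9343620.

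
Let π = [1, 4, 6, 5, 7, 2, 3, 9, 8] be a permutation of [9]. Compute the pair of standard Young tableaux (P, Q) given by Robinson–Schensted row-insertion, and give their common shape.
P = [1, 2, 3, 7, 8] / [4, 5, 9] / [6];  Q = [1, 2, 3, 5, 8] / [4, 7, 9] / [6];  common shape = (5, 3, 1)

Row-insert the values π_1, π_2, … into P one at a time, bumping the leftmost entry strictly greater than the inserted value down to the next row. The recording tableau Q records, in position (i, j), the step at which that cell was added to P.
  Insert 1 (step 1): P = [1];  Q = [1]
  Insert 4 (step 2): P = [1, 4];  Q = [1, 2]
  Insert 6 (step 3): P = [1, 4, 6];  Q = [1, 2, 3]
  Insert 5 (step 4): P = [1, 4, 5] / [6];  Q = [1, 2, 3] / [4]
  Insert 7 (step 5): P = [1, 4, 5, 7] / [6];  Q = [1, 2, 3, 5] / [4]
  Insert 2 (step 6): P = [1, 2, 5, 7] / [4] / [6];  Q = [1, 2, 3, 5] / [4] / [6]
  Insert 3 (step 7): P = [1, 2, 3, 7] / [4, 5] / [6];  Q = [1, 2, 3, 5] / [4, 7] / [6]
  Insert 9 (step 8): P = [1, 2, 3, 7, 9] / [4, 5] / [6];  Q = [1, 2, 3, 5, 8] / [4, 7] / [6]
  Insert 8 (step 9): P = [1, 2, 3, 7, 8] / [4, 5, 9] / [6];  Q = [1, 2, 3, 5, 8] / [4, 7, 9] / [6]
Final shape: (5, 3, 1).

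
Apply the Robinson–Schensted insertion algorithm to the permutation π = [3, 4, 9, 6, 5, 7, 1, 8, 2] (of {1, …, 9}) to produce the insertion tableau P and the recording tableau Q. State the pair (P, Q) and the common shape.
P = [1, 2, 5, 7, 8] / [3, 4] / [6] / [9];  Q = [1, 2, 3, 6, 8] / [4, 9] / [5] / [7];  common shape = (5, 2, 1, 1)

Row-insert the values π_1, π_2, … into P one at a time, bumping the leftmost entry strictly greater than the inserted value down to the next row. The recording tableau Q records, in position (i, j), the step at which that cell was added to P.
  Insert 3 (step 1): P = [3];  Q = [1]
  Insert 4 (step 2): P = [3, 4];  Q = [1, 2]
  Insert 9 (step 3): P = [3, 4, 9];  Q = [1, 2, 3]
  Insert 6 (step 4): P = [3, 4, 6] / [9];  Q = [1, 2, 3] / [4]
  Insert 5 (step 5): P = [3, 4, 5] / [6] / [9];  Q = [1, 2, 3] / [4] / [5]
  Insert 7 (step 6): P = [3, 4, 5, 7] / [6] / [9];  Q = [1, 2, 3, 6] / [4] / [5]
  Insert 1 (step 7): P = [1, 4, 5, 7] / [3] / [6] / [9];  Q = [1, 2, 3, 6] / [4] / [5] / [7]
  Insert 8 (step 8): P = [1, 4, 5, 7, 8] / [3] / [6] / [9];  Q = [1, 2, 3, 6, 8] / [4] / [5] / [7]
  Insert 2 (step 9): P = [1, 2, 5, 7, 8] / [3, 4] / [6] / [9];  Q = [1, 2, 3, 6, 8] / [4, 9] / [5] / [7]
Final shape: (5, 2, 1, 1).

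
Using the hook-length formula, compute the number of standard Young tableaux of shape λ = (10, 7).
# SYT of shape (10, 7) = 7072

Hook-length formula: f^λ = n! / Π hook(c), product over all cells c of the Young diagram. For λ = (10, 7), n = 17 boxes. Hook lengths by row (left-to-right, top-to-bottom): [11, 10, 9, 8, 7, 6, 5, 3, 2, 1]; [7, 6, 5, 4, 3, 2, 1]. Product of hooks = 50295168000. So f^λ = 17! / 50295168000 = 355687428096000 / 50295168000 = 7072.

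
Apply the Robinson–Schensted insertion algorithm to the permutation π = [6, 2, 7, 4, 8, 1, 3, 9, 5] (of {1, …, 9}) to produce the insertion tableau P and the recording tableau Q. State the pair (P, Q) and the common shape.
P = [1, 3, 5, 9] / [2, 4, 8] / [6, 7];  Q = [1, 3, 5, 8] / [2, 4, 9] / [6, 7];  common shape = (4, 3, 2)

Row-insert the values π_1, π_2, … into P one at a time, bumping the leftmost entry strictly greater than the inserted value down to the next row. The recording tableau Q records, in position (i, j), the step at which that cell was added to P.
  Insert 6 (step 1): P = [6];  Q = [1]
  Insert 2 (step 2): P = [2] / [6];  Q = [1] / [2]
  Insert 7 (step 3): P = [2, 7] / [6];  Q = [1, 3] / [2]
  Insert 4 (step 4): P = [2, 4] / [6, 7];  Q = [1, 3] / [2, 4]
  Insert 8 (step 5): P = [2, 4, 8] / [6, 7];  Q = [1, 3, 5] / [2, 4]
  Insert 1 (step 6): P = [1, 4, 8] / [2, 7] / [6];  Q = [1, 3, 5] / [2, 4] / [6]
  Insert 3 (step 7): P = [1, 3, 8] / [2, 4] / [6, 7];  Q = [1, 3, 5] / [2, 4] / [6, 7]
  Insert 9 (step 8): P = [1, 3, 8, 9] / [2, 4] / [6, 7];  Q = [1, 3, 5, 8] / [2, 4] / [6, 7]
  Insert 5 (step 9): P = [1, 3, 5, 9] / [2, 4, 8] / [6, 7];  Q = [1, 3, 5, 8] / [2, 4, 9] / [6, 7]
Final shape: (4, 3, 2).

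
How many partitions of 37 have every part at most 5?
p(37, parts ≤ 5) = 1342

Use the recurrence p(n, m) = p(n, m−1) + p(n−m, m): either the largest part is < m (count p(n, m−1)) or the largest part is exactly m (remove one copy of m, count p(n−m, m)). With p(0, ·) = 1 this gives p(37, parts ≤ 5) = 1342. (By conjugating Young diagrams, this also counts partitions of 37 into at most 5 parts.)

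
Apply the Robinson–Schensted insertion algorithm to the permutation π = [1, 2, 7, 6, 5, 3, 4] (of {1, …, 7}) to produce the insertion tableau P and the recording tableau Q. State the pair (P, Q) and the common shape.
P = [1, 2, 3, 4] / [5] / [6] / [7];  Q = [1, 2, 3, 7] / [4] / [5] / [6];  common shape = (4, 1, 1, 1)

Row-insert the values π_1, π_2, … into P one at a time, bumping the leftmost entry strictly greater than the inserted value down to the next row. The recording tableau Q records, in position (i, j), the step at which that cell was added to P.
  Insert 1 (step 1): P = [1];  Q = [1]
  Insert 2 (step 2): P = [1, 2];  Q = [1, 2]
  Insert 7 (step 3): P = [1, 2, 7];  Q = [1, 2, 3]
  Insert 6 (step 4): P = [1, 2, 6] / [7];  Q = [1, 2, 3] / [4]
  Insert 5 (step 5): P = [1, 2, 5] / [6] / [7];  Q = [1, 2, 3] / [4] / [5]
  Insert 3 (step 6): P = [1, 2, 3] / [5] / [6] / [7];  Q = [1, 2, 3] / [4] / [5] / [6]
  Insert 4 (step 7): P = [1, 2, 3, 4] / [5] / [6] / [7];  Q = [1, 2, 3, 7] / [4] / [5] / [6]
Final shape: (4, 1, 1, 1).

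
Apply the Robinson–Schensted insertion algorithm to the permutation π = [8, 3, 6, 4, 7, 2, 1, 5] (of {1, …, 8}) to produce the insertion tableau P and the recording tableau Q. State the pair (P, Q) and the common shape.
P = [1, 4, 5] / [2, 7] / [3] / [6] / [8];  Q = [1, 3, 5] / [2, 8] / [4] / [6] / [7];  common shape = (3, 2, 1, 1, 1)

Row-insert the values π_1, π_2, … into P one at a time, bumping the leftmost entry strictly greater than the inserted value down to the next row. The recording tableau Q records, in position (i, j), the step at which that cell was added to P.
  Insert 8 (step 1): P = [8];  Q = [1]
  Insert 3 (step 2): P = [3] / [8];  Q = [1] / [2]
  Insert 6 (step 3): P = [3, 6] / [8];  Q = [1, 3] / [2]
  Insert 4 (step 4): P = [3, 4] / [6] / [8];  Q = [1, 3] / [2] / [4]
  Insert 7 (step 5): P = [3, 4, 7] / [6] / [8];  Q = [1, 3, 5] / [2] / [4]
  Insert 2 (step 6): P = [2, 4, 7] / [3] / [6] / [8];  Q = [1, 3, 5] / [2] / [4] / [6]
  Insert 1 (step 7): P = [1, 4, 7] / [2] / [3] / [6] / [8];  Q = [1, 3, 5] / [2] / [4] / [6] / [7]
  Insert 5 (step 8): P = [1, 4, 5] / [2, 7] / [3] / [6] / [8];  Q = [1, 3, 5] / [2, 8] / [4] / [6] / [7]
Final shape: (3, 2, 1, 1, 1).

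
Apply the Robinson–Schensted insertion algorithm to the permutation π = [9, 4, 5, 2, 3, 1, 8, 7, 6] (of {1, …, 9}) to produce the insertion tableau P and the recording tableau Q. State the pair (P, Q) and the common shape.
P = [1, 3, 6] / [2, 5, 7] / [4, 8] / [9];  Q = [1, 3, 7] / [2, 5, 8] / [4, 9] / [6];  common shape = (3, 3, 2, 1)

Row-insert the values π_1, π_2, … into P one at a time, bumping the leftmost entry strictly greater than the inserted value down to the next row. The recording tableau Q records, in position (i, j), the step at which that cell was added to P.
  Insert 9 (step 1): P = [9];  Q = [1]
  Insert 4 (step 2): P = [4] / [9];  Q = [1] / [2]
  Insert 5 (step 3): P = [4, 5] / [9];  Q = [1, 3] / [2]
  Insert 2 (step 4): P = [2, 5] / [4] / [9];  Q = [1, 3] / [2] / [4]
  Insert 3 (step 5): P = [2, 3] / [4, 5] / [9];  Q = [1, 3] / [2, 5] / [4]
  Insert 1 (step 6): P = [1, 3] / [2, 5] / [4] / [9];  Q = [1, 3] / [2, 5] / [4] / [6]
  Insert 8 (step 7): P = [1, 3, 8] / [2, 5] / [4] / [9];  Q = [1, 3, 7] / [2, 5] / [4] / [6]
  Insert 7 (step 8): P = [1, 3, 7] / [2, 5, 8] / [4] / [9];  Q = [1, 3, 7] / [2, 5, 8] / [4] / [6]
  Insert 6 (step 9): P = [1, 3, 6] / [2, 5, 7] / [4, 8] / [9];  Q = [1, 3, 7] / [2, 5, 8] / [4, 9] / [6]
Final shape: (3, 3, 2, 1).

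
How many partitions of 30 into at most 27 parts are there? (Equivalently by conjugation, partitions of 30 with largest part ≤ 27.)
p(30, parts ≤ 27) = 5600

Use the recurrence p(n, m) = p(n, m−1) + p(n−m, m): either the largest part is < m (count p(n, m−1)) or the largest part is exactly m (remove one copy of m, count p(n−m, m)). With p(0, ·) = 1 this gives p(30, parts ≤ 27) = 5600. (By conjugating Young diagrams, this also counts partitions of 30 into at most 27 parts.)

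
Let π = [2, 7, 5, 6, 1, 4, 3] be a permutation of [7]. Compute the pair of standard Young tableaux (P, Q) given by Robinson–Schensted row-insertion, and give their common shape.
P = [1, 3, 6] / [2, 4] / [5] / [7];  Q = [1, 2, 4] / [3, 6] / [5] / [7];  common shape = (3, 2, 1, 1)

Row-insert the values π_1, π_2, … into P one at a time, bumping the leftmost entry strictly greater than the inserted value down to the next row. The recording tableau Q records, in position (i, j), the step at which that cell was added to P.
  Insert 2 (step 1): P = [2];  Q = [1]
  Insert 7 (step 2): P = [2, 7];  Q = [1, 2]
  Insert 5 (step 3): P = [2, 5] / [7];  Q = [1, 2] / [3]
  Insert 6 (step 4): P = [2, 5, 6] / [7];  Q = [1, 2, 4] / [3]
  Insert 1 (step 5): P = [1, 5, 6] / [2] / [7];  Q = [1, 2, 4] / [3] / [5]
  Insert 4 (step 6): P = [1, 4, 6] / [2, 5] / [7];  Q = [1, 2, 4] / [3, 6] / [5]
  Insert 3 (step 7): P = [1, 3, 6] / [2, 4] / [5] / [7];  Q = [1, 2, 4] / [3, 6] / [5] / [7]
Final shape: (3, 2, 1, 1).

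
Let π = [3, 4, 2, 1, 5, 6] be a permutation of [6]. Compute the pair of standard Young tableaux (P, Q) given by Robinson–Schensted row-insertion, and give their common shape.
P = [1, 4, 5, 6] / [2] / [3];  Q = [1, 2, 5, 6] / [3] / [4];  common shape = (4, 1, 1)

Row-insert the values π_1, π_2, … into P one at a time, bumping the leftmost entry strictly greater than the inserted value down to the next row. The recording tableau Q records, in position (i, j), the step at which that cell was added to P.
  Insert 3 (step 1): P = [3];  Q = [1]
  Insert 4 (step 2): P = [3, 4];  Q = [1, 2]
  Insert 2 (step 3): P = [2, 4] / [3];  Q = [1, 2] / [3]
  Insert 1 (step 4): P = [1, 4] / [2] / [3];  Q = [1, 2] / [3] / [4]
  Insert 5 (step 5): P = [1, 4, 5] / [2] / [3];  Q = [1, 2, 5] / [3] / [4]
  Insert 6 (step 6): P = [1, 4, 5, 6] / [2] / [3];  Q = [1, 2, 5, 6] / [3] / [4]
Final shape: (4, 1, 1).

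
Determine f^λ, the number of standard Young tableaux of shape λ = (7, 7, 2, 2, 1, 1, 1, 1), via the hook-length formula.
# SYT of shape (7, 7, 2, 2, 1, 1, 1, 1) = 492445800

Hook-length formula: f^λ = n! / Π hook(c), product over all cells c of the Young diagram. For λ = (7, 7, 2, 2, 1, 1, 1, 1), n = 22 boxes. Hook lengths by row (left-to-right, top-to-bottom): [14, 9, 6, 5, 4, 3, 2]; [13, 8, 5, 4, 3, 2, 1]; [7, 2]; [6, 1]; [4]; [3]; [2]; [1]. Product of hooks = 2282486169600. So f^λ = 22! / 2282486169600 = 1124000727777607680000 / 2282486169600 = 492445800.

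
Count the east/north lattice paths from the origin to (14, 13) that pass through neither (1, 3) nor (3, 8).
Number of paths = 15128228

Inclusion–exclusion. Total paths: C(27, 14) = 20058300. Through P₁: C(4, 1)·C(23, 13) = 4576264. Through P₂: C(11, 3)·C(16, 11) = 720720. Since P₁ is strictly southwest of P₂, a monotone path through both must visit P₁ then P₂; paths through both = C(4, 1)·C(7, 2)·C(16, 11) = 366912. Avoid both = 20058300 − 4576264 − 720720 + 366912 = 15128228.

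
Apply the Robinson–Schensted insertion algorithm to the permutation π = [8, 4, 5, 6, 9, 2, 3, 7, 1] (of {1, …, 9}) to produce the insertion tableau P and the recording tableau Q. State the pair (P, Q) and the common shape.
P = [1, 3, 6, 7] / [2, 5, 9] / [4] / [8];  Q = [1, 3, 4, 5] / [2, 7, 8] / [6] / [9];  common shape = (4, 3, 1, 1)

Row-insert the values π_1, π_2, … into P one at a time, bumping the leftmost entry strictly greater than the inserted value down to the next row. The recording tableau Q records, in position (i, j), the step at which that cell was added to P.
  Insert 8 (step 1): P = [8];  Q = [1]
  Insert 4 (step 2): P = [4] / [8];  Q = [1] / [2]
  Insert 5 (step 3): P = [4, 5] / [8];  Q = [1, 3] / [2]
  Insert 6 (step 4): P = [4, 5, 6] / [8];  Q = [1, 3, 4] / [2]
  Insert 9 (step 5): P = [4, 5, 6, 9] / [8];  Q = [1, 3, 4, 5] / [2]
  Insert 2 (step 6): P = [2, 5, 6, 9] / [4] / [8];  Q = [1, 3, 4, 5] / [2] / [6]
  Insert 3 (step 7): P = [2, 3, 6, 9] / [4, 5] / [8];  Q = [1, 3, 4, 5] / [2, 7] / [6]
  Insert 7 (step 8): P = [2, 3, 6, 7] / [4, 5, 9] / [8];  Q = [1, 3, 4, 5] / [2, 7, 8] / [6]
  Insert 1 (step 9): P = [1, 3, 6, 7] / [2, 5, 9] / [4] / [8];  Q = [1, 3, 4, 5] / [2, 7, 8] / [6] / [9]
Final shape: (4, 3, 1, 1).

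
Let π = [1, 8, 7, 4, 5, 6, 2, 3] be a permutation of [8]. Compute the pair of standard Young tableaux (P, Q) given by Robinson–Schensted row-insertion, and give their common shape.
P = [1, 2, 3, 6] / [4, 5] / [7] / [8];  Q = [1, 2, 5, 6] / [3, 8] / [4] / [7];  common shape = (4, 2, 1, 1)

Row-insert the values π_1, π_2, … into P one at a time, bumping the leftmost entry strictly greater than the inserted value down to the next row. The recording tableau Q records, in position (i, j), the step at which that cell was added to P.
  Insert 1 (step 1): P = [1];  Q = [1]
  Insert 8 (step 2): P = [1, 8];  Q = [1, 2]
  Insert 7 (step 3): P = [1, 7] / [8];  Q = [1, 2] / [3]
  Insert 4 (step 4): P = [1, 4] / [7] / [8];  Q = [1, 2] / [3] / [4]
  Insert 5 (step 5): P = [1, 4, 5] / [7] / [8];  Q = [1, 2, 5] / [3] / [4]
  Insert 6 (step 6): P = [1, 4, 5, 6] / [7] / [8];  Q = [1, 2, 5, 6] / [3] / [4]
  Insert 2 (step 7): P = [1, 2, 5, 6] / [4] / [7] / [8];  Q = [1, 2, 5, 6] / [3] / [4] / [7]
  Insert 3 (step 8): P = [1, 2, 3, 6] / [4, 5] / [7] / [8];  Q = [1, 2, 5, 6] / [3, 8] / [4] / [7]
Final shape: (4, 2, 1, 1).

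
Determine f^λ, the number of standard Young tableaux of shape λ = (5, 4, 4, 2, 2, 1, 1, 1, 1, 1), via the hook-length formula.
# SYT of shape (5, 4, 4, 2, 2, 1, 1, 1, 1, 1) = 785674890

Hook-length formula: f^λ = n! / Π hook(c), product over all cells c of the Young diagram. For λ = (5, 4, 4, 2, 2, 1, 1, 1, 1, 1), n = 22 boxes. Hook lengths by row (left-to-right, top-to-bottom): [14, 8, 5, 4, 1]; [12, 6, 3, 2]; [11, 5, 2, 1]; [8, 2]; [7, 1]; [5]; [4]; [3]; [2]; [1]. Product of hooks = 1430618112000. So f^λ = 22! / 1430618112000 = 1124000727777607680000 / 1430618112000 = 785674890.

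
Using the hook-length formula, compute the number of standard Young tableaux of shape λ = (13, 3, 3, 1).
# SYT of shape (13, 3, 3, 1) = 959310

Hook-length formula: f^λ = n! / Π hook(c), product over all cells c of the Young diagram. For λ = (13, 3, 3, 1), n = 20 boxes. Hook lengths by row (left-to-right, top-to-bottom): [16, 14, 13, 10, 9, 8, 7, 6, 5, 4, 3, 2, 1]; [5, 3, 2]; [4, 2, 1]; [1]. Product of hooks = 2536095744000. So f^λ = 20! / 2536095744000 = 2432902008176640000 / 2536095744000 = 959310.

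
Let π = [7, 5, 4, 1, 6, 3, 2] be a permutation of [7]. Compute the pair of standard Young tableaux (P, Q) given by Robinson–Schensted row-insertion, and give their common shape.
P = [1, 2] / [3, 6] / [4] / [5] / [7];  Q = [1, 5] / [2, 6] / [3] / [4] / [7];  common shape = (2, 2, 1, 1, 1)

Row-insert the values π_1, π_2, … into P one at a time, bumping the leftmost entry strictly greater than the inserted value down to the next row. The recording tableau Q records, in position (i, j), the step at which that cell was added to P.
  Insert 7 (step 1): P = [7];  Q = [1]
  Insert 5 (step 2): P = [5] / [7];  Q = [1] / [2]
  Insert 4 (step 3): P = [4] / [5] / [7];  Q = [1] / [2] / [3]
  Insert 1 (step 4): P = [1] / [4] / [5] / [7];  Q = [1] / [2] / [3] / [4]
  Insert 6 (step 5): P = [1, 6] / [4] / [5] / [7];  Q = [1, 5] / [2] / [3] / [4]
  Insert 3 (step 6): P = [1, 3] / [4, 6] / [5] / [7];  Q = [1, 5] / [2, 6] / [3] / [4]
  Insert 2 (step 7): P = [1, 2] / [3, 6] / [4] / [5] / [7];  Q = [1, 5] / [2, 6] / [3] / [4] / [7]
Final shape: (2, 2, 1, 1, 1).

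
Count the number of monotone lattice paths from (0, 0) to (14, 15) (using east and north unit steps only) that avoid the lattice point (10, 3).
Number of paths = 77038240

Total paths from (0, 0) to (14, 15): C(29, 14) = 77558760. Paths through (10, 3): (paths (0, 0) → (10, 3)) × (paths (10, 3) → (14, 15)) = C(13, 10) · C(16, 4) = 286 · 1820 = 520520. Avoidance count = 77558760 − 520520 = 77038240.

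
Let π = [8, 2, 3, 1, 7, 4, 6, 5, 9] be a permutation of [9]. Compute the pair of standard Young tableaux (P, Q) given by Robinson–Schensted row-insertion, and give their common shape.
P = [1, 3, 4, 5, 9] / [2, 6] / [7] / [8];  Q = [1, 3, 5, 7, 9] / [2, 6] / [4] / [8];  common shape = (5, 2, 1, 1)

Row-insert the values π_1, π_2, … into P one at a time, bumping the leftmost entry strictly greater than the inserted value down to the next row. The recording tableau Q records, in position (i, j), the step at which that cell was added to P.
  Insert 8 (step 1): P = [8];  Q = [1]
  Insert 2 (step 2): P = [2] / [8];  Q = [1] / [2]
  Insert 3 (step 3): P = [2, 3] / [8];  Q = [1, 3] / [2]
  Insert 1 (step 4): P = [1, 3] / [2] / [8];  Q = [1, 3] / [2] / [4]
  Insert 7 (step 5): P = [1, 3, 7] / [2] / [8];  Q = [1, 3, 5] / [2] / [4]
  Insert 4 (step 6): P = [1, 3, 4] / [2, 7] / [8];  Q = [1, 3, 5] / [2, 6] / [4]
  Insert 6 (step 7): P = [1, 3, 4, 6] / [2, 7] / [8];  Q = [1, 3, 5, 7] / [2, 6] / [4]
  Insert 5 (step 8): P = [1, 3, 4, 5] / [2, 6] / [7] / [8];  Q = [1, 3, 5, 7] / [2, 6] / [4] / [8]
  Insert 9 (step 9): P = [1, 3, 4, 5, 9] / [2, 6] / [7] / [8];  Q = [1, 3, 5, 7, 9] / [2, 6] / [4] / [8]
Final shape: (5, 2, 1, 1).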